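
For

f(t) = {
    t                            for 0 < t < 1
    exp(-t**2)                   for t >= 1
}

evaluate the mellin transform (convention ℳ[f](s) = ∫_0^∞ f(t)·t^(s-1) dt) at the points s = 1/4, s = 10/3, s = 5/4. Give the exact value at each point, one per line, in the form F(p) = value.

invert the power substitution to get sqrt(t) on [0, 1); exp(-t) on [1, ∞)
slice at 1, transform all 2 pieces, and sum them
on [0, 1): add ∫ t·t^(s-1) dt
on [1, ∞): add ∫ exp(-t**2)·t^(s-1) dt

F(1/4) = uppergamma(1/8, 1)/2 + 4/5
F(10/3) = 3/13 + uppergamma(5/3, 1)/2
F(5/4) = uppergamma(5/8, 1)/2 + 4/9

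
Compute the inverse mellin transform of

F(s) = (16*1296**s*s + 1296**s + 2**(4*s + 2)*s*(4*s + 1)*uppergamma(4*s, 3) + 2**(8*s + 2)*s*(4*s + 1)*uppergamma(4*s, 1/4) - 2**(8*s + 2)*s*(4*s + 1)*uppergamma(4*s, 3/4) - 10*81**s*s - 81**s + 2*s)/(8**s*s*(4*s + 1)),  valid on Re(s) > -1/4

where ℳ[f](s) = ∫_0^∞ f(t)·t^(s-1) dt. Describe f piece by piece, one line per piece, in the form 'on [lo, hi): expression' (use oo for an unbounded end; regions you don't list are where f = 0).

on [0, 1/8): 2**(3/4)*t**(1/4)/2
on [1/8, 81/8): exp(-2**(3/4)*t**(1/4)/4)
on [81/8, 162): 2**(3/4)*t**(1/4)/2 + 1
on [162, oo): exp(-2**(3/4)*t**(1/4)/2)

remove the common scale on t first: t**(1/4) on [0, 1/16); exp(-t**(1/4)/2) on [1/16, 81/16); t**(1/4) + 1 on [81/16, 81); …
invert the power substitution to get sqrt(t) on [0, 1/4); exp(-sqrt(t)/2) on [1/4, 9/4); sqrt(t) + 1 on [9/4, 9); …
undo the power substitution: t on [0, 1/2); exp(-t/2) on [1/2, 3/2); t + 1 on [3/2, 3); …
the 4 pieces separated at 1/8, 81/8, 162 each add one integral
piece [0, 1/8): integrate 2**(3/4)*t**(1/4)/2 against the kernel
on [1/8, 81/8): add ∫ exp(-2**(3/4)*t**(1/4)/4)·t^(s-1) dt
between 81/8 and 162 the integrand is (2**(3/4)*t**(1/4)/2 + 1)·t^(s-1)
the [162, ∞) slice contributes ∫ exp(-2**(3/4)*t**(1/4)/2)·t^(s-1) dt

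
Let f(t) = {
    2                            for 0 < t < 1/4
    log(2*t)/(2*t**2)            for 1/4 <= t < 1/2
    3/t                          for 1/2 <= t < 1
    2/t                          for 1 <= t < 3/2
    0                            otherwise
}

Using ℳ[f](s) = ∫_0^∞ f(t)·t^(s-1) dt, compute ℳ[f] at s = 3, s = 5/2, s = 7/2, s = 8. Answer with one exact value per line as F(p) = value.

F(3) = log(2)/8 + 217/96
F(5/2) = -3*sqrt(2)/2 + log(2)/2 + 203/120 + sqrt(6)
F(7/2) = -37*sqrt(2)/180 + log(2)/24 + 4357/10080 + 9*sqrt(6)/10
F(8) = log(2)/49152 + 9213567/1835008

peel off the shared t-power: 2*t on [0, 1/4); log(2*t)/(2*t) on [1/4, 1/2); 3 on [1/2, 1); …
remove the common scale on t first: t on [0, 1/2); log(t)/t on [1/2, 1); 3 on [1, 2); …
slice at 1/4, 1/2, 1, transform all 4 pieces, and sum them
for t in [0, 1/4): the term is ∫ 2·t^(s-1)
piece [1/4, 1/2): integrate log(2*t)/(2*t**2) against the kernel
on [1/2, 1) integrate f = 3/t against the kernel
[1, 3/2) adds the kernel integral of 2/t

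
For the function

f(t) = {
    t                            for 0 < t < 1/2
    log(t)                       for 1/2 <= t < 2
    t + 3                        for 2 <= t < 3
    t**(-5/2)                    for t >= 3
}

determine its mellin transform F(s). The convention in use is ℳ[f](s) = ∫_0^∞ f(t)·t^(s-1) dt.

f breaks at 1/2, 2, 3 into 4 integrals to sum
on [0, 1/2): add ∫ t·t^(s-1) dt
the [1/2, 2) slice contributes ∫ log(t)·t^(s-1) dt
over [2, 3), the kernel integral of (t + 3) enters the sum
piece [3, ∞): integrate t**(-5/2) against the kernel

(-270*2**(2*s)*s**2*(2*s - 5) + 54*2**(2*s)*s*(s + 1)*(2*s - 5)*log(2) - 162*2**(2*s)*s*(2*s - 5) - 54*2**(2*s)*(s + 1)*(2*s - 5) - 4*sqrt(3)*6**s*s**2*(s + 1) + 324*6**s*s**2*(2*s - 5) + 162*6**s*s*(2*s - 5) + 27*s**2*(2*s - 5) + 54*s*(s + 1)*(2*s - 5)*log(2) + (2*s - 5)*(54*s + 54))/(54*2**s*s**2*(s + 1)*(2*s - 5))
  -1 < Re(s) < 5/2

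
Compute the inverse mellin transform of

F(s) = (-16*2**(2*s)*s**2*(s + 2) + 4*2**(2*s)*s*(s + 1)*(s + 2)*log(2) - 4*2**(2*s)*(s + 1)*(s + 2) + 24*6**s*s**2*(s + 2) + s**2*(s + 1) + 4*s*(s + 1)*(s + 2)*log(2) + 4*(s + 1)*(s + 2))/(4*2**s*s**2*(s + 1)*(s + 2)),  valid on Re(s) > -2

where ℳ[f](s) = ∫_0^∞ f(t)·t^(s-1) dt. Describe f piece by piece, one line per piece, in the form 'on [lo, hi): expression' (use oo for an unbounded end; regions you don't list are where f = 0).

integrate the 3 segments split at 1/2, 2, then add the results
[0, 1/2) adds the kernel integral of t**2
on [1/2, 2): add ∫ log(t)·t^(s-1) dt
[2, 3) adds the kernel integral of 2*t

on [0, 1/2): t**2
on [1/2, 2): log(t)
on [2, 3): 2*t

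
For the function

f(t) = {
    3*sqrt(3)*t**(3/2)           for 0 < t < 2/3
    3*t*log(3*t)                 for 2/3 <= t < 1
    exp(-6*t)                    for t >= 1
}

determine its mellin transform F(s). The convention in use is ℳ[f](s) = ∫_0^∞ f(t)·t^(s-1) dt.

remove the common scale on t first: t**(3/2) on [0, 2); t*log(t) on [2, 3); exp(-2*t) on [3, ∞)
cuts at 2/3, 1: linearity sums the 3 kernel integrals
∫ 3*sqrt(3)*t**(3/2)·t^(s-1) over [0, 2/3)
on [2/3, 1): add ∫ 3*t*log(3*t)·t^(s-1) dt
between 1 and ∞ the integrand is exp(-6*t)·t^(s-1)

(-12**s*s*(2*s + 3)*log(4) - 12**s*(2*s + 3)*log(4) + 12**s*(4*s + 6) + 12**s*sqrt(2)*(4*s**2 + 8*s + 4) + 3*18**s*s*(2*s + 3)*log(3) + 18**s*(-6*s - 9) + 3*18**s*(2*s + 3)*log(3) + 3**s*(2*s + 3)*(s**2 + 2*s + 1)*uppergamma(s, 6))/(18**s*(2*s + 3)*(s**2 + 2*s + 1))
  Re(s) > -3/2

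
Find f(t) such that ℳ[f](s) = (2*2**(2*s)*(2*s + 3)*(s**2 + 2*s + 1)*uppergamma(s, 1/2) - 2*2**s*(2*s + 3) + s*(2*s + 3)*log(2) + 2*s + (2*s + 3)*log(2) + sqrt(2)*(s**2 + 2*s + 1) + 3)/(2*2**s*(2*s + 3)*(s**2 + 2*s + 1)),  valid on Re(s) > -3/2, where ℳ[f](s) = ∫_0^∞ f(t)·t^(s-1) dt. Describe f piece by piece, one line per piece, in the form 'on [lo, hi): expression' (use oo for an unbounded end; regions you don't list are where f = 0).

on [0, 1/2): t**(3/2)
on [1/2, 1): t*log(t)
on [1, oo): exp(-t/2)

decompose at 1/2, 1; ℳ[f](s) sums the 3 pieces' integrals
between 0 and 1/2 the integrand is t**(3/2)·t^(s-1)
segment [1/2, 1) carries t*log(t); integrate it
on [1, ∞) integrate f = exp(-t/2) against the kernel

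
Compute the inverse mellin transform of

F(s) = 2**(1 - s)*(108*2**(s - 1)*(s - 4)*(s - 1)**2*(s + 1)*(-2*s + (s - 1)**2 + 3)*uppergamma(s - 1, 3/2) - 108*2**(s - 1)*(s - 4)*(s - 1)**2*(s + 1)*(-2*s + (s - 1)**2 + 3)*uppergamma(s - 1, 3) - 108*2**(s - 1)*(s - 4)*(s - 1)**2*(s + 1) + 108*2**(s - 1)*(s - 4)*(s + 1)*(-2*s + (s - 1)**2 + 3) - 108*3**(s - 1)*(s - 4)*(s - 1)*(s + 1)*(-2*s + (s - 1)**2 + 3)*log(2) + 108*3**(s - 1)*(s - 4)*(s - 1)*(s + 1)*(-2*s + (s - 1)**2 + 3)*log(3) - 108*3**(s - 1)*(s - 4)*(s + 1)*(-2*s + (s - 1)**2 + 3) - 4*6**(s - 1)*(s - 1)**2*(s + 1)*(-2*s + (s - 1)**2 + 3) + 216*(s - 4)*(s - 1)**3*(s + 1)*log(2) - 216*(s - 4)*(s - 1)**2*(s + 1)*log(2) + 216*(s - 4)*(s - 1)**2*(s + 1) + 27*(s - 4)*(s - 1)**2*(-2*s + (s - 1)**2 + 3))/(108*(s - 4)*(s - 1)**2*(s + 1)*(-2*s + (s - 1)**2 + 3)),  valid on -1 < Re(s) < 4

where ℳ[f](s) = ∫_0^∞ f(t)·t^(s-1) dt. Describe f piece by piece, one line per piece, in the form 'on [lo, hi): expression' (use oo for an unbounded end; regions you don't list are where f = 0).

remove the shared t-power first: t**2 on [0, 1/2); log(t)/t on [1/2, 1); log(t) on [1, 3/2); …
treat the 5 regions marked off by 1/2, 1, 3/2, 3 separately and sum
piece [0, 1/2): integrate t against the kernel
on [1/2, 1): add ∫ log(t)/t**2·t^(s-1) dt
∫ log(t)/t·t^(s-1) over [1, 3/2)
the [3/2, 3) slice contributes ∫ exp(-t)/t·t^(s-1) dt
segment [3, ∞) carries t**(-4); integrate it

on [0, 1/2): t
on [1/2, 1): log(t)/t**2
on [1, 3/2): log(t)/t
on [3/2, 3): exp(-t)/t
on [3, oo): t**(-4)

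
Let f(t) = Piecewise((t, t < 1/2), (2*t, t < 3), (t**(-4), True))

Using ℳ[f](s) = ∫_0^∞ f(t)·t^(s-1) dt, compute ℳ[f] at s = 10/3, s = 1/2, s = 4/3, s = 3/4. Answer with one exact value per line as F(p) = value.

cuts at 1/2, 3: linearity sums the 3 kernel integrals
the [0, 1/2) slice contributes ∫ t·t^(s-1) dt
over [1/2, 3), the kernel integral of 2*t enters the sum
segment [3, ∞) carries t**(-4); integrate it

F(10/3) = 2**(2/3)*(-3 + 7880*6**(1/3))/416
F(1/2) = sqrt(2)*(-189 + 2270*sqrt(6))/1134
F(4/3) = 2**(2/3)*(-54 + 3895*6**(1/3))/1008
F(3/4) = 2**(1/4)*(-1053 + 12650*6**(3/4))/7371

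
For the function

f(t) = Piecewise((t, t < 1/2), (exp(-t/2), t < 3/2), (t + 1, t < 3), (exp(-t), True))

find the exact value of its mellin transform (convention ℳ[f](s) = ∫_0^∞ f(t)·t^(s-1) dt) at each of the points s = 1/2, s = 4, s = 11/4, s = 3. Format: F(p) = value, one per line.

integrate the 4 segments split at 1/2, 3/2, 3, then add the results
over [0, 1/2), the kernel integral of t enters the sum
for t in [1/2, 3/2): the term is ∫ exp(-t/2)·t^(s-1)
piece [3/2, 3): integrate (t + 1) against the kernel
on [3, ∞) integrate f = exp(-t) against the kernel

F(1/2) = sqrt(2)*(-3*sqrt(3)/2 - sqrt(pi)*erfc(sqrt(3)/2) + sqrt(2)*sqrt(pi)*erfc(sqrt(3))/2 + 1/6 + sqrt(pi)*erfc(1/2) + 2*sqrt(6))
F(4) = -807*exp(-3/4)/4 + 78*exp(-3) + 21143/320 + 493*exp(-1/4)/4
F(11/4) = 2**(1/4)*(-2640*sqrt(2)*uppergamma(11/4, 3/4) - 567*3**(3/4) + 11 + 330*2**(3/4)*uppergamma(11/4, 3) + 2640*sqrt(2)*uppergamma(11/4, 1/4) + 3456*6**(3/4))/660
F(3) = -65*exp(-3/4)/2 + 17*exp(-3) + 41*exp(-1/4)/2 + 215/8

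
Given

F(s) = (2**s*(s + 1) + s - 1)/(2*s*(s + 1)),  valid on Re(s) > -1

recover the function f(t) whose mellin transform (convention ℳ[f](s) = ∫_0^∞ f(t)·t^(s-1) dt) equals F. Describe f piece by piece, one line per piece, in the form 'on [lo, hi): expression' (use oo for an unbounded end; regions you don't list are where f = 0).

on [0, 1): t
on [1, 2): 1/2

integrate the 2 segments split at 1, then add the results
segment 0 to 1 holds t; add its integral
on [1, 2) integrate f = 1/2 against the kernel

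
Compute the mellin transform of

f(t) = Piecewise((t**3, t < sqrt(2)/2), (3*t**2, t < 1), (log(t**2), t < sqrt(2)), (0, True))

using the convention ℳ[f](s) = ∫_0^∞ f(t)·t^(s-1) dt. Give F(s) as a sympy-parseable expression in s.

(sqrt(2)/2)**s*(12*2**(s/2)*s**2*(s + 3) + 8*2**(s/2)*(s + 2)*(s + 3) + 4*2**s*s*(s + 2)*(s + 3)*log(2) - 8*2**s*(s + 2)*(s + 3) + sqrt(2)*s**2*(s + 2) - 6*s**2*(s + 3))/(4*s**2*(s + 2)*(s + 3))
  Re(s) > -3

remove the power substitution first: t**(3/2) on [0, 1/2); 3*t on [1/2, 1); log(t) on [1, 2)
slice at sqrt(2)/2, 1, transform all 3 pieces, and sum them
segment [0, sqrt(2)/2) carries t**3; integrate it
[sqrt(2)/2, 1) adds the kernel integral of 3*t**2
segment [1, sqrt(2)) carries log(t**2); integrate it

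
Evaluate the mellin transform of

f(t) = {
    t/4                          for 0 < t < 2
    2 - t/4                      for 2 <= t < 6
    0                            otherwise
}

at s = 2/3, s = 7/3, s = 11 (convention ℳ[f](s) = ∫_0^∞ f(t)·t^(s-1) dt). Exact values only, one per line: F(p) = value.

F(2/3) = -12*2**(2/3)/5 + 21*6**(2/3)/10
F(7/3) = -78*2**(1/3)/35 + 513*6**(1/3)/35
F(11) = 680237824/33

back out the common scale on t: t/2 on [0, 1); 2 - t/2 on [1, 3)
peel off the common scale on t: t on [0, 1/2); 2 - t on [1/2, 3/2)
slice at 2, transform all 2 pieces, and sum them
the [0, 2) slice contributes ∫ t/4·t^(s-1) dt
segment [2, 6) carries (2 - t/4); integrate it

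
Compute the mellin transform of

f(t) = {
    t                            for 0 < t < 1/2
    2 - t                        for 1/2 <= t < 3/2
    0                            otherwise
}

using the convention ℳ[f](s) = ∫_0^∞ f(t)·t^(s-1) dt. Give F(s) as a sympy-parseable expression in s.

(3**s*s + 4*3**s - 2*s - 4)/(2*2**s*s*(s + 1))
  Re(s) > -1

split f at 1/2: ℳ[f](s) collects 2 kernel integrals
the [0, 1/2) slice contributes ∫ t·t^(s-1) dt
on [1/2, 3/2) integrate f = (2 - t) against the kernel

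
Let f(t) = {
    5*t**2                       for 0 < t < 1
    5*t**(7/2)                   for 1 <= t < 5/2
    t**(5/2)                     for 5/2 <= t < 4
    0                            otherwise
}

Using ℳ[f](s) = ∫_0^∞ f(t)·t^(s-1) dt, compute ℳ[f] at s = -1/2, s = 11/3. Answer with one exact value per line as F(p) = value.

slice at 1, 5/2, transform all 3 pieces, and sum them
between 0 and 1 the integrand is 5*t**2·t^(s-1)
the [1, 5/2) slice contributes ∫ 5*t**(7/2)·t^(s-1) dt
[5/2, 4) adds the kernel integral of t**(5/2)

F(-1/2) = 391/12
F(11/3) = 135/731 + 39328125*2**(5/6)*5**(1/6)/203648 + 24576*2**(1/3)/37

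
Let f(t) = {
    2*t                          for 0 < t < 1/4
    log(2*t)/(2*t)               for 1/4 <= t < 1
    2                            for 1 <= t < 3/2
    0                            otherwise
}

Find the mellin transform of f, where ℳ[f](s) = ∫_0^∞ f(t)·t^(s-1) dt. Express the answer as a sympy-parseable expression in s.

(-4*2**(2*s)*(s - 1)**2*(s + 1) + 4**s*s*(s - 1)*(s + 1)*log(2) - 4**s*s*(s + 1) + 4*6**s*(s - 1)**2*(s + 1) + s*(s - 1)**2 + 4*s*(s - 1)*(s + 1)*log(2) + 4*s*(s + 1))/(2*2**(2*s)*s*(s - 1)**2*(s + 1))
  Re(s) > -1

remove the common scale on t first: t on [0, 1/2); log(t)/t on [1/2, 2); 2 on [2, 3)
reversing the shared t-power: t**2 on [0, 1/2); log(t) on [1/2, 2); 2*t on [2, 3)
cuts at 1/4, 1: linearity sums the 3 kernel integrals
segment 0 to 1/4 holds 2*t; add its integral
segment 1/4 to 1 holds log(2*t)/(2*t); add its integral
segment 1 to 3/2 holds 2; add its integral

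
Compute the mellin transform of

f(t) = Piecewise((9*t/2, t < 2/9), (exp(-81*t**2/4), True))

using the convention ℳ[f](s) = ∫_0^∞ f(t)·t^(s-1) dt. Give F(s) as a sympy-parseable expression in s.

reversing the common scale on t: 3*t/2 on [0, 2/3); exp(-9*t**2/4) on [2/3, ∞)
peel off the common scale on t: t on [0, 1); exp(-t**2) on [1, ∞)
the power substitution comes off first: sqrt(t) on [0, 1); exp(-t) on [1, ∞)
treat the 2 regions marked off by 2/9 separately and sum
piece [0, 2/9): integrate 9*t/2 against the kernel
on [2/9, ∞) integrate f = exp(-81*t**2/4) against the kernel

((s + 1)*uppergamma(s/2, 1) + 2)/(2*(9/2)**s*(s + 1))
  Re(s) > -1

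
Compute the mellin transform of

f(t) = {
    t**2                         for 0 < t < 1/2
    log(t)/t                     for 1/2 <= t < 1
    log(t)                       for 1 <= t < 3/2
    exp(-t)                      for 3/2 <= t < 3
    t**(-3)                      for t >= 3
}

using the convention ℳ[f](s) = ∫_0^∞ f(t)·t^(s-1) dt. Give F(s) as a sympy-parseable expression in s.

(108*2**s*s**2*(s - 3)*(s + 2)*(s**2 - 2*s + 1)*uppergamma(s, 3/2) - 108*2**s*s**2*(s - 3)*(s + 2)*(s**2 - 2*s + 1)*uppergamma(s, 3) - 108*2**s*s**2*(s - 3)*(s + 2) + 108*2**s*(s - 3)*(s + 2)*(s**2 - 2*s + 1) - 108*3**s*s*(s - 3)*(s + 2)*(s**2 - 2*s + 1)*log(2) + 108*3**s*s*(s - 3)*(s + 2)*(s**2 - 2*s + 1)*log(3) - 108*3**s*(s - 3)*(s + 2)*(s**2 - 2*s + 1) - 4*6**s*s**2*(s + 2)*(s**2 - 2*s + 1) + 216*s**3*(s - 3)*(s + 2)*log(2) - 216*s**2*(s - 3)*(s + 2)*log(2) + 216*s**2*(s - 3)*(s + 2) + 27*s**2*(s - 3)*(s**2 - 2*s + 1))/(108*2**s*s**2*(s - 3)*(s + 2)*(s**2 - 2*s + 1))
  -2 < Re(s) < 3

the 5 pieces separated at 1/2, 1, 3/2, 3 each add one integral
on [0, 1/2): add ∫ t**2·t^(s-1) dt
segment 1/2 to 1 holds log(t)/t; add its integral
over [1, 3/2), the kernel integral of log(t) enters the sum
[3/2, 3) adds the kernel integral of exp(-t)
segment 3 to ∞ holds t**(-3); add its integral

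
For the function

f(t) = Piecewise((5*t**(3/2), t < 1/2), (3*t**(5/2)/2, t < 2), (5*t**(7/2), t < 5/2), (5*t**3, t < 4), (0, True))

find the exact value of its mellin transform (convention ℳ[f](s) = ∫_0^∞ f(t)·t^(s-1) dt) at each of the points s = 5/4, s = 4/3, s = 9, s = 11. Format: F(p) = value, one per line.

F(5/4) = -3125*2**(3/4)*5**(1/4)/136 - 1296*2**(3/4)/95 + 89*2**(1/4)/440 + 3125*2**(1/4)*5**(3/4)/152 + 5120*sqrt(2)/17
F(4/3) = -9375*2**(2/3)*5**(1/3)/416 - 8952*2**(5/6)/667 + 1227*2**(1/6)/6256 + 9375*2**(1/6)*5**(5/6)/464 + 3840*2**(2/3)/13
F(9) = -13564377151*sqrt(2)/9891840 + 48828125*sqrt(10)/4096 + 114125560185/16384
F(11) = -101334383741*sqrt(2)/21381120 + 30517578125*sqrt(10)/475136 + 21959714977395/229376

cuts at 1/2, 2, 5/2: linearity sums the 4 kernel integrals
over [0, 1/2), the kernel integral of 5*t**(3/2) enters the sum
segment 1/2 to 2 holds 3*t**(5/2)/2; add its integral
the [2, 5/2) slice contributes ∫ 5*t**(7/2)·t^(s-1) dt
on [5/2, 4) integrate f = 5*t**3 against the kernel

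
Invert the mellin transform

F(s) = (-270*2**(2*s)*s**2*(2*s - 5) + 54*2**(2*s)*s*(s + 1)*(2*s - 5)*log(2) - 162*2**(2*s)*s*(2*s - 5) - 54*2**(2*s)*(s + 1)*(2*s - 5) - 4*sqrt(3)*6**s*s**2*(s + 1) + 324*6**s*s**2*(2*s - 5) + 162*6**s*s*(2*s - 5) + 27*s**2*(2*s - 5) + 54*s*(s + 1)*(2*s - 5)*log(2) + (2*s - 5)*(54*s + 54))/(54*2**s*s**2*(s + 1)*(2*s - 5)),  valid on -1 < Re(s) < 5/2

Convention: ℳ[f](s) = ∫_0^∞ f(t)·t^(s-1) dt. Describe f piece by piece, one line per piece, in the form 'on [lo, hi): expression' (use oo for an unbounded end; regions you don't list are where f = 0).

integrate the 4 segments split at 1/2, 2, 3, then add the results
piece [0, 1/2): integrate t against the kernel
segment [1/2, 2) carries log(t); integrate it
[2, 3) adds the kernel integral of (t + 3)
∫ over [3, ∞) of t**(-5/2)·t^(s-1) joins the sum

on [0, 1/2): t
on [1/2, 2): log(t)
on [2, 3): t + 3
on [3, oo): t**(-5/2)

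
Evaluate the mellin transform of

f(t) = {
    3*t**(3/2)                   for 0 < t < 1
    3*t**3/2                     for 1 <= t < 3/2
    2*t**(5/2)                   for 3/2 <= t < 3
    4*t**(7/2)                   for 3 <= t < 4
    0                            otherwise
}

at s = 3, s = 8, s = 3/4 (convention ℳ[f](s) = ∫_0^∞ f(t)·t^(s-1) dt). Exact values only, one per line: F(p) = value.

F(3) = -51516*sqrt(3)/143 - 243*sqrt(6)/176 + 50364239/9984
F(8) = -8109396*sqrt(3)/161 - 19683*sqrt(6)/3584 + 57449718323813/19689472
F(3/4) = -13176*3**(1/4)/221 - 27*2**(3/4)*3**(1/4)/26 + 14/15 + 27*2**(1/4)*3**(3/4)/40 + 4096*sqrt(2)/17

treat the 4 regions marked off by 1, 3/2, 3 separately and sum
on [0, 1): add ∫ 3*t**(3/2)·t^(s-1) dt
for t in [1, 3/2): the term is ∫ 3*t**3/2·t^(s-1)
on [3/2, 3): add ∫ 2*t**(5/2)·t^(s-1) dt
piece [3, 4): integrate 4*t**(7/2) against the kernel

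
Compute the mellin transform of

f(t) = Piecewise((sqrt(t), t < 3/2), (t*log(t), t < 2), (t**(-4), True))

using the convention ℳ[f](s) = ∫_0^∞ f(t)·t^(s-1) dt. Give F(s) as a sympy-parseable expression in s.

summing 3 kernel integrals split by 3/2, 2 yields ℳ[f](s)
the [0, 3/2) slice contributes ∫ sqrt(t)·t^(s-1) dt
segment 3/2 to 2 holds t*log(t); add its integral
on [2, ∞) integrate f = t**(-4) against the kernel

(-32*2**(2*s)*(s - 4)*(2*s + 1) + 3**s*s*(s - 4)*(2*s + 1)*(-24*log(3) + 24*log(2)) + 3**s*(s - 4)*(2*s + 1)*(-24*log(3) + 24*log(2)) + 24*3**s*(s - 4)*(2*s + 1) + 16*3**s*sqrt(6)*(s - 4)*(s**2 + 2*s + 1) + 32*4**s*s*(s - 4)*(2*s + 1)*log(2) + 32*4**s*(s - 4)*(2*s + 1)*log(2) - 4**s*(2*s + 1)*(s**2 + 2*s + 1))/(16*2**s*(s - 4)*(2*s + 1)*(s**2 + 2*s + 1))
  -1/2 < Re(s) < 4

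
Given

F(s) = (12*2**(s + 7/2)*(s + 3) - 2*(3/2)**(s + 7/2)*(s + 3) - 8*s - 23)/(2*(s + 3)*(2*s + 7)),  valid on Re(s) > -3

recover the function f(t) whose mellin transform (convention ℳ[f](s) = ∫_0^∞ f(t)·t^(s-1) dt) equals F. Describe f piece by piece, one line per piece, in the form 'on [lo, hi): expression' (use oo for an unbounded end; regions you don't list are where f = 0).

the 3 pieces separated at 1, 3/2 each add one integral
∫ t**3/2·t^(s-1) over [0, 1)
between 1 and 3/2 the integrand is 5*t**(7/2)/2·t^(s-1)
[3/2, 2) adds the kernel integral of 3*t**(7/2)

on [0, 1): t**3/2
on [1, 3/2): 5*t**(7/2)/2
on [3/2, 2): 3*t**(7/2)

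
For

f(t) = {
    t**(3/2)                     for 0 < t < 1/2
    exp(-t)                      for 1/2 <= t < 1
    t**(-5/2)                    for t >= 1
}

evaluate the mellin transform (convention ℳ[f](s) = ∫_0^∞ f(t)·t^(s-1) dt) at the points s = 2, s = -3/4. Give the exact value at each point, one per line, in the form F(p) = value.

F(2) = -2*exp(-1) + sqrt(2)/56 + 3*exp(-1/2)/2 + 2
F(-3/4) = -uppergamma(-3/4, 1) + 4/13 + uppergamma(-3/4, 1/2) + 2*2**(1/4)/3

linearity at 1/2, 1 turns ℳ[f](s) into 3 summed integrals
∫ t**(3/2)·t^(s-1) over [0, 1/2)
the [1/2, 1) slice contributes ∫ exp(-t)·t^(s-1) dt
for t in [1, ∞): the term is ∫ t**(-5/2)·t^(s-1)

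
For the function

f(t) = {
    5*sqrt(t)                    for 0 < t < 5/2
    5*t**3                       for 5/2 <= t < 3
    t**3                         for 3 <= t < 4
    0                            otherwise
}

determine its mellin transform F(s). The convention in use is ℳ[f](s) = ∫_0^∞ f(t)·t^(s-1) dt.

(4*3**(s + 3)*(2*s + 1) + 4**(s + 3)*(2*s + 1) + 10*(5/2)**(s + 1/2)*(s + 3) - 5*(5/2)**(s + 3)*(2*s + 1))/((s + 3)*(2*s + 1))
  Re(s) > -1/2

decompose at 5/2, 3; ℳ[f](s) sums the 3 pieces' integrals
segment [0, 5/2) carries 5*sqrt(t); integrate it
[5/2, 3) adds the kernel integral of 5*t**3
the [3, 4) slice contributes ∫ t**3·t^(s-1) dt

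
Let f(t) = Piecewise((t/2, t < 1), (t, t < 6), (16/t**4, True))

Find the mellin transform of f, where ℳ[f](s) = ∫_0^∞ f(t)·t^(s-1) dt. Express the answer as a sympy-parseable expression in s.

(970*6**s*s - 3890*6**s - 81*s + 324)/(162*(s**2 - 3*s - 4))
  -1 < Re(s) < 4

peel off the common scale on t: t on [0, 1/2); 2*t on [1/2, 3); t**(-4) on [3, ∞)
the 3 pieces separated at 1, 6 each add one integral
on [0, 1): add ∫ t/2·t^(s-1) dt
segment [1, 6) carries t; integrate it
between 6 and ∞ the integrand is 16/t**4·t^(s-1)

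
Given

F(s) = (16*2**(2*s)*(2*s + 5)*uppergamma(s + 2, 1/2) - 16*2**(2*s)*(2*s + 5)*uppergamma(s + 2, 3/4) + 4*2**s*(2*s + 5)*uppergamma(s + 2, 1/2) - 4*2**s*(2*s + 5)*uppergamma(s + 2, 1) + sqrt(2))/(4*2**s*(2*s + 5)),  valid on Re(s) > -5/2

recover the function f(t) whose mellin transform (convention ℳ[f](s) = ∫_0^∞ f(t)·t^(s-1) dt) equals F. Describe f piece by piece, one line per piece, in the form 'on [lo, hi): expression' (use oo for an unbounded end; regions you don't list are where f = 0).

back out the shared t-power: sqrt(t) on [0, 1/2); exp(-t) on [1/2, 1); exp(-t/2) on [1, 3/2)
along the cuts 1/2, 1, ℳ[f](s) splits into 3 integrals
∫ over [0, 1/2) of t**(5/2)·t^(s-1) joins the sum
piece [1/2, 1): integrate t**2*exp(-t) against the kernel
between 1 and 3/2 the integrand is t**2*exp(-t/2)·t^(s-1)

on [0, 1/2): t**(5/2)
on [1/2, 1): t**2*exp(-t)
on [1, 3/2): t**2*exp(-t/2)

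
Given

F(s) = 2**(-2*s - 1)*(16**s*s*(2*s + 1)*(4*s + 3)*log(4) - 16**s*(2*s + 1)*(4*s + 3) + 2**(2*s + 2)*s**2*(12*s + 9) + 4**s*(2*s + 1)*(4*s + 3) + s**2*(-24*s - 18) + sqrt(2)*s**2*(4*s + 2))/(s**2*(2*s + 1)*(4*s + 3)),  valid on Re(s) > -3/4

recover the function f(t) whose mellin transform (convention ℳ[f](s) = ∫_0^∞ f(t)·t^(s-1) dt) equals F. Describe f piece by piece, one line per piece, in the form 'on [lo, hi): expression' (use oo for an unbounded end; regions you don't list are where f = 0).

on [0, 1/4): t**(3/4)
on [1/4, 1): 3*sqrt(t)
on [1, 4): log(sqrt(t))

back out the power substitution: t**(3/2) on [0, 1/2); 3*t on [1/2, 1); log(t) on [1, 2)
integrate the 3 segments split at 1/4, 1, then add the results
between 0 and 1/4 the integrand is t**(3/4)·t^(s-1)
on [1/4, 1) integrate f = 3*sqrt(t) against the kernel
between 1 and 4 the integrand is log(sqrt(t))·t^(s-1)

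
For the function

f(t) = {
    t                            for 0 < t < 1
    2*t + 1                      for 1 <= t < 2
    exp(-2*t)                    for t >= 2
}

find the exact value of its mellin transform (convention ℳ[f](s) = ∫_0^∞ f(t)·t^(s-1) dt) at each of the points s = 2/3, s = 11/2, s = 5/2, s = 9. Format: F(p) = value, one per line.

along the cuts 1, 2, ℳ[f](s) splits into 3 integrals
∫ t·t^(s-1) over [0, 1)
the [1, 2) slice contributes ∫ (2*t + 1)·t^(s-1) dt
[2, ∞) adds the kernel integral of exp(-2*t)

F(2/3) = -21/10 + 2**(1/3)*uppergamma(2/3, 4)/2 + 39*2**(2/3)/10
F(11/2) = (sqrt(2)*(135135*sqrt(pi)*exp(4)*erfc(2) + 9266972)/292864 + (-98304 + 7471104*sqrt(2))*exp(4)/292864)*exp(-4)
F(5/2) = (sqrt(2)*(105*sqrt(pi)*exp(4)*erfc(2) + 1540)/1120 + (-768 + 6912*sqrt(2))*exp(4)/1120)*exp(-4)
F(9) = 16831*exp(-4)/4 + 23533/90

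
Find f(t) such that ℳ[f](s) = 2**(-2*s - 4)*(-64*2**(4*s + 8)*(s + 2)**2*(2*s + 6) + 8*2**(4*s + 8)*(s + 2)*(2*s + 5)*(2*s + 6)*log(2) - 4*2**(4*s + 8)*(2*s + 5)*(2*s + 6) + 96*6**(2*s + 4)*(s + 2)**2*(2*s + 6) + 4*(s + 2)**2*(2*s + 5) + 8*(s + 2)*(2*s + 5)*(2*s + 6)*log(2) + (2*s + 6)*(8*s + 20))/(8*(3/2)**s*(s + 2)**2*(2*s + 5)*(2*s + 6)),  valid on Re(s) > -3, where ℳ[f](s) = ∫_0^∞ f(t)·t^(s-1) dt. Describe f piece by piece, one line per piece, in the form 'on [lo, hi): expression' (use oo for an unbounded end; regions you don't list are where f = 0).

on [0, 1/6): 27*t**3/8
on [1/6, 8/3): 9*t**2*log(sqrt(6)*sqrt(t)/2)/4
on [8/3, 6): 9*sqrt(6)*t**(5/2)/4

remove the common scale on t first: t**3 on [0, 1/4); t**2*log(sqrt(t)) on [1/4, 4); 2*t**(5/2) on [4, 9)
strip the shared t-power: t on [0, 1/4); log(sqrt(t)) on [1/4, 4); 2*sqrt(t) on [4, 9)
undo the power substitution: t**2 on [0, 1/2); log(t) on [1/2, 2); 2*t on [2, 3)
treat the 3 regions marked off by 1/6, 8/3 separately and sum
∫ 27*t**3/8·t^(s-1) over [0, 1/6)
piece [1/6, 8/3): integrate 9*t**2*log(sqrt(6)*sqrt(t)/2)/4 against the kernel
∫ 9*sqrt(6)*t**(5/2)/4·t^(s-1) over [8/3, 6)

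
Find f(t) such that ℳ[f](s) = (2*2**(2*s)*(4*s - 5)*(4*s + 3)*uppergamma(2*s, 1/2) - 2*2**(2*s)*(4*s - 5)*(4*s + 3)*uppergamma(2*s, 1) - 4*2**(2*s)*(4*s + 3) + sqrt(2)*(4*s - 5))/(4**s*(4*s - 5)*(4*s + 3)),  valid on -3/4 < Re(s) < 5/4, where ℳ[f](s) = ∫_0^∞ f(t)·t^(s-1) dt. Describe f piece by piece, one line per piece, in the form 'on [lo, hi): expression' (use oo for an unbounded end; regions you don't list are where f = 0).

reversing the power substitution: t**(3/2) on [0, 1/2); exp(-t) on [1/2, 1); t**(-5/2) on [1, ∞)
decompose at 1/4, 1; ℳ[f](s) sums the 3 pieces' integrals
between 0 and 1/4 the integrand is t**(3/4)·t^(s-1)
the [1/4, 1) slice contributes ∫ exp(-sqrt(t))·t^(s-1) dt
between 1 and ∞ the integrand is t**(-5/4)·t^(s-1)

on [0, 1/4): t**(3/4)
on [1/4, 1): exp(-sqrt(t))
on [1, oo): t**(-5/4)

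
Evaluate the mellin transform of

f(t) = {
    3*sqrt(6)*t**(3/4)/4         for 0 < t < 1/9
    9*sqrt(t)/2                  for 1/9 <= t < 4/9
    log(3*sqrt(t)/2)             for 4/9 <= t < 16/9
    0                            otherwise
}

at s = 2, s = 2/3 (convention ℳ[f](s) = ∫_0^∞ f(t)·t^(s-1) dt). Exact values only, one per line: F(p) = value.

back out the power substitution: 3*sqrt(6)*t**(3/2)/4 on [0, 1/3); 9*t/2 on [1/3, 2/3); log(3*t/2) on [2/3, 4/3)
back out the common scale on t: t**(3/2) on [0, 1/2); 3*t on [1/2, 1); log(t) on [1, 2)
treat the 3 regions marked off by 1/9, 4/9 separately and sum
for t in [0, 1/9): the term is ∫ 3*sqrt(6)*t**(3/4)/4·t^(s-1)
over [1/9, 4/9), the kernel integral of 9*sqrt(t)/2 enters the sum
[4/9, 16/9) adds the kernel integral of log(3*sqrt(t)/2)

F(2) = -19/135 + sqrt(2)/891 + 128*log(2)/81
F(2/3) = 3**(2/3)*(-714*2**(2/3) - 204 + 28*sqrt(2) + 952*2**(2/3)*log(2) + 1173*2**(1/3))/1428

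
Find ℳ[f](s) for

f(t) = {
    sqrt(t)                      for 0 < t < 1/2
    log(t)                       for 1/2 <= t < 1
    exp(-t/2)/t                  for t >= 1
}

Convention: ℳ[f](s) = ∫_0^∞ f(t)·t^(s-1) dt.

(2*2**(2*s)*s**3*uppergamma(s - 1, 1/2) - 4*2**s*s - 2*2**s + 4**s*s**2*uppergamma(s - 1, 1/2) + 4*s**2*log(2) + 2*sqrt(2)*s**2 + s*log(4) + 4*s + 2)/(2*2**s*s**2*(2*s + 1))
  Re(s) > -1/2

strip the shared t-power: t**(3/2) on [0, 1/2); t*log(t) on [1/2, 1); exp(-t/2) on [1, ∞)
slice at 1/2, 1, transform all 3 pieces, and sum them
∫ over [0, 1/2) of sqrt(t)·t^(s-1) joins the sum
∫ log(t)·t^(s-1) over [1/2, 1)
segment 1 to ∞ holds exp(-t/2)/t; add its integral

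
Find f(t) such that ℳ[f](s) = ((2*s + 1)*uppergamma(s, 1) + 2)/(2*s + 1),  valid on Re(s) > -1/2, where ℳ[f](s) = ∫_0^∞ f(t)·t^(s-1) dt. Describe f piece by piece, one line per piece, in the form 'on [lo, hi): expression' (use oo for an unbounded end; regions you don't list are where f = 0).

slice at 1, transform all 2 pieces, and sum them
segment [0, 1) carries sqrt(t); integrate it
∫ over [1, ∞) of exp(-t)·t^(s-1) joins the sum

on [0, 1): sqrt(t)
on [1, oo): exp(-t)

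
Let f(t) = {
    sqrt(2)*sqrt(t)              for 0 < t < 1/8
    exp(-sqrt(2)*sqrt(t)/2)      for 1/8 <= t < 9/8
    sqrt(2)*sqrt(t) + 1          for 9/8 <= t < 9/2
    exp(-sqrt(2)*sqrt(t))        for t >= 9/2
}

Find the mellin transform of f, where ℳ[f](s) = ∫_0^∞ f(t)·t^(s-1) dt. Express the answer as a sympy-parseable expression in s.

back out the common scale on t: sqrt(t) on [0, 1/4); exp(-sqrt(t)/2) on [1/4, 9/4); sqrt(t) + 1 on [9/4, 9); …
strip the power substitution: t on [0, 1/2); exp(-t/2) on [1/2, 3/2); t + 1 on [3/2, 3); …
breakpoints 1/8, 9/8, 9/2: one integral from each of the 4 segments
∫ over [0, 1/8) of sqrt(2)*sqrt(t)·t^(s-1) joins the sum
for t in [1/8, 9/8): the term is ∫ exp(-sqrt(2)*sqrt(t)/2)·t^(s-1)
between 9/8 and 9/2 the integrand is (sqrt(2)*sqrt(t) + 1)·t^(s-1)
∫ over [9/2, ∞) of exp(-sqrt(2)*sqrt(t))·t^(s-1) joins the sum

(2**(2*s + 1)*s*(2*s + 1)*uppergamma(2*s, 3) + 2**(4*s + 1)*s*(2*s + 1)*uppergamma(2*s, 1/4) - 2**(4*s + 1)*s*(2*s + 1)*uppergamma(2*s, 3/4) + 8*36**s*s + 36**s - 5*9**s*s - 9**s + s)/(8**s*s*(2*s + 1))
  Re(s) > -1/2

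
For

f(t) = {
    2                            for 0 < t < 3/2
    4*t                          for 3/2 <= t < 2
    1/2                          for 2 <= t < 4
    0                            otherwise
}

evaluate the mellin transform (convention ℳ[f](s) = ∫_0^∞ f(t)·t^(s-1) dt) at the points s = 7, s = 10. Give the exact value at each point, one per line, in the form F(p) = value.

F(7) = 4591857/3584
F(10) = 2990727541/56320

along the cuts 3/2, 2, ℳ[f](s) splits into 3 integrals
the [0, 3/2) slice contributes ∫ 2·t^(s-1) dt
for t in [3/2, 2): the term is ∫ 4*t·t^(s-1)
for t in [2, 4): the term is ∫ 1/2·t^(s-1)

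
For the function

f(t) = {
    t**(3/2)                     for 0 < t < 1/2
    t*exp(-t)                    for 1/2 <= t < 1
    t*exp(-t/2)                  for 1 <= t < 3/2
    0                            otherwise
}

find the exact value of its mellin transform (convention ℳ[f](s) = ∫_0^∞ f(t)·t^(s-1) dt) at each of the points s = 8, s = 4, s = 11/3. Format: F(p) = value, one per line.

F(8) = -5593984641*exp(-3/4)/128 - 109601*exp(-1) + sqrt(2)/9728 + 8730218097*exp(-1/2)/256
F(4) = -12993*exp(-3/4)/8 - 65*exp(-1) + sqrt(2)/352 + 20889*exp(-1/2)/16
F(11/3) = -16*2**(2/3)*uppergamma(14/3, 3/4) - uppergamma(14/3, 1) + 3*2**(5/6)/992 + uppergamma(14/3, 1/2) + 16*2**(2/3)*uppergamma(14/3, 1/2)

peel off the shared t-power: sqrt(t) on [0, 1/2); exp(-t) on [1/2, 1); exp(-t/2) on [1, 3/2)
breakpoints 1/2, 1: one integral from each of the 3 segments
segment [0, 1/2) carries t**(3/2); integrate it
[1/2, 1) adds the kernel integral of t*exp(-t)
piece [1, 3/2): integrate t*exp(-t/2) against the kernel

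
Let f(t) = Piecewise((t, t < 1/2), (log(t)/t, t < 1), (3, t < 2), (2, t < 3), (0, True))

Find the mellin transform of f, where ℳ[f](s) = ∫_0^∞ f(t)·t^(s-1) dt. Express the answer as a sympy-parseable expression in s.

integrate the 4 segments split at 1/2, 1, 2, then add the results
∫ over [0, 1/2) of t·t^(s-1) joins the sum
∫ log(t)/t·t^(s-1) over [1/2, 1)
on [1, 2): add ∫ 3·t^(s-1) dt
piece [2, 3): integrate 2 against the kernel

(2*2**(2*s)*(s + 1)*(s**2 - 2*s + 1) - 2*2**s*s*(s + 1) - 6*2**s*(s + 1)*(s**2 - 2*s + 1) + 4*6**s*(s + 1)*(s**2 - 2*s + 1) + 4*s**2*(s + 1)*log(2) - 4*s*(s + 1)*log(2) + 4*s*(s + 1) + s*(s**2 - 2*s + 1))/(2*2**s*s*(s + 1)*(s**2 - 2*s + 1))
  Re(s) > -1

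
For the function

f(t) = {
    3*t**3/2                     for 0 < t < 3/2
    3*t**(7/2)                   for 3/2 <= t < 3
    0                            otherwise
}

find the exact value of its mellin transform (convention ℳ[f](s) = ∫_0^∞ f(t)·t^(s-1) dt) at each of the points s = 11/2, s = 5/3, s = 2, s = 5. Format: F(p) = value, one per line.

breakpoints 3/2: one integral from each of the 2 segments
[0, 3/2) adds the kernel integral of 3*t**3/2
on [3/2, 3) integrate f = 3*t**(7/2) against the kernel

F(11/2) = 19683*sqrt(6)/8704 + 3352671/512
F(5/3) = -2187*2**(5/6)*3**(1/6)/992 + 729*2**(1/3)*3**(2/3)/896 + 4374*3**(1/6)/31
F(2) = -729*sqrt(6)/352 + 729/320 + 1458*sqrt(3)/11
F(5) = -19683*sqrt(6)/4352 + 19683/4096 + 39366*sqrt(3)/17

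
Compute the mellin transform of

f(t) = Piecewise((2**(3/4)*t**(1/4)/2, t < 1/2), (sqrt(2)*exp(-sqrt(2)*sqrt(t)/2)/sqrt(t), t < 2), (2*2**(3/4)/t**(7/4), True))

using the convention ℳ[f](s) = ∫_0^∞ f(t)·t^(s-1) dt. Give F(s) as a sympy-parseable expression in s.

undo the common scale on t: t**(1/4) on [0, 1/4); exp(-sqrt(t))/sqrt(t) on [1/4, 1); t**(-7/4) on [1, ∞)
the power substitution comes off first: sqrt(t) on [0, 1/2); exp(-t)/t on [1/2, 1); t**(-7/2) on [1, ∞)
reversing the shared t-power: t**(3/2) on [0, 1/2); exp(-t) on [1/2, 1); t**(-5/2) on [1, ∞)
slice at 1/2, 2, transform all 3 pieces, and sum them
[0, 1/2) adds the kernel integral of 2**(3/4)*t**(1/4)/2
the [1/2, 2) slice contributes ∫ sqrt(2)*exp(-sqrt(2)*sqrt(t)/2)/sqrt(t)·t^(s-1) dt
∫ over [2, ∞) of 2*2**(3/4)/t**(7/4)·t^(s-1) joins the sum

2**(1 - s)*(2**(2*s + 1)*(-4*s - 1) + 4**s*(4*s - 7)*(4*s + 1)*uppergamma(2*s - 1, 1/2) - 4**s*(4*s - 7)*(4*s + 1)*uppergamma(2*s - 1, 1) + sqrt(2)*(4*s - 7))/((4*s - 7)*(4*s + 1))
  -1/4 < Re(s) < 7/4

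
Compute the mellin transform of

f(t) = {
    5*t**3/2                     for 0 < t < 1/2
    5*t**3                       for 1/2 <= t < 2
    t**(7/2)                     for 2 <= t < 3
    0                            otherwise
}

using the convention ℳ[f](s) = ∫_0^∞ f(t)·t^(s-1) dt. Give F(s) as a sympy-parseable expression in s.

(640*2**s*(2*s + 7) - 256*2**(s + 1/2)*(s + 3) + 864*3**(s + 1/2)*(s + 3) - 5*(2*s + 7)/2**s)/(16*(s + 3)*(2*s + 7))
  Re(s) > -3

integrate the 3 segments split at 1/2, 2, then add the results
on [0, 1/2): add ∫ 5*t**3/2·t^(s-1) dt
∫ 5*t**3·t^(s-1) over [1/2, 2)
[2, 3) adds the kernel integral of t**(7/2)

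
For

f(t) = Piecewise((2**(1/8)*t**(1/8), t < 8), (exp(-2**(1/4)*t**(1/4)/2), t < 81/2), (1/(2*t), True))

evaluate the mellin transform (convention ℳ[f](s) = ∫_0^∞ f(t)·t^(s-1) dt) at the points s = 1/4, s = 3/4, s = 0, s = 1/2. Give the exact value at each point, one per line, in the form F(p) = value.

remove the common scale on t first: t**(1/8) on [0, 16); exp(-t**(1/4)/2) on [16, 81); 1/t on [81, ∞)
reversing the power substitution: t**(1/4) on [0, 4); exp(-sqrt(t)/2) on [4, 9); t**(-2) on [9, ∞)
reversing the power substitution: sqrt(t) on [0, 2); exp(-t/2) on [2, 3); t**(-4) on [3, ∞)
split f at 8, 81/2: ℳ[f](s) collects 3 kernel integrals
over [0, 8), the kernel integral of 2**(1/8)*t**(1/8) enters the sum
between 8 and 81/2 the integrand is exp(-2**(1/4)*t**(1/4)/2)·t^(s-1)
over [81/2, ∞), the kernel integral of 1/(2*t) enters the sum

F(1/4) = 2*2**(3/4)*(-162*E + 162*exp(3/2) + (1 + 108*sqrt(2))*exp(5/2))*exp(-5/2)/81
F(3/4) = 2*2**(1/4)*(-1218*E + (7 + 48*sqrt(2))*exp(5/2) + 840*exp(3/2))*exp(-5/2)/21
F(0) = 4*Ei(-3/2) + 1/81 - 4*Ei(-1) + 8*sqrt(2)
F(1/2) = -20*sqrt(2)*exp(-3/2) + sqrt(2)/9 + 32/5 + 16*sqrt(2)*exp(-1)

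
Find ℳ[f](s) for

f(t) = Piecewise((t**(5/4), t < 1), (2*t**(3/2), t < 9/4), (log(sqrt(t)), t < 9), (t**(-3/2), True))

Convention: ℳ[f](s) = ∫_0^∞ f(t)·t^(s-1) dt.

invert the power substitution to get t**(5/2) on [0, 1); 2*t**3 on [1, 3/2); log(t) on [3/2, 3); …
back out the shared t-power: t**(3/2) on [0, 1); 2*t**2 on [1, 3/2); log(t)/t on [3/2, 3); …
integrate the 4 segments split at 1, 9/4, 9, then add the results
the [0, 1) slice contributes ∫ t**(5/4)·t^(s-1) dt
∫ 2*t**(3/2)·t^(s-1) over [1, 9/4)
over [9/4, 9), the kernel integral of log(sqrt(t)) enters the sum
between 9 and ∞ the integrand is t**(-3/2)·t^(s-1)

2**(-2*s - 1)*(324*2**(2*s + 1)*(2*s - 3)*(2*s + 3)*(-4*s + (2*s + 1)**2 - 1) - 324*2**(2*s + 1)*(2*s - 3)*(4*s + 5)*(-4*s + (2*s + 1)**2 - 1) - 108*3**(2*s + 1)*(2*s - 3)*(2*s + 1)*(2*s + 3)*(4*s + 5)*log(3) + 108*3**(2*s + 1)*(2*s - 3)*(2*s + 1)*(2*s + 3)*(4*s + 5)*log(2) - 108*3**(2*s + 1)*(2*s - 3)*(2*s + 3)*(4*s + 5)*log(2) + 108*3**(2*s + 1)*(2*s - 3)*(2*s + 3)*(4*s + 5) + 108*3**(2*s + 1)*(2*s - 3)*(2*s + 3)*(4*s + 5)*log(3) + 729*3**(2*s + 1)*(2*s - 3)*(4*s + 5)*(-4*s + (2*s + 1)**2 - 1) + 54*6**(2*s + 1)*(2*s - 3)*(2*s + 1)*(2*s + 3)*(4*s + 5)*log(3) - 54*6**(2*s + 1)*(2*s - 3)*(2*s + 3)*(4*s + 5)*log(3) - 54*6**(2*s + 1)*(2*s - 3)*(2*s + 3)*(4*s + 5) - 2*6**(2*s + 1)*(2*s + 3)*(4*s + 5)*(-4*s + (2*s + 1)**2 - 1))/(81*(2*s - 3)*(2*s + 3)*(4*s + 5)*(-4*s + (2*s + 1)**2 - 1))
  -5/4 < Re(s) < 3/2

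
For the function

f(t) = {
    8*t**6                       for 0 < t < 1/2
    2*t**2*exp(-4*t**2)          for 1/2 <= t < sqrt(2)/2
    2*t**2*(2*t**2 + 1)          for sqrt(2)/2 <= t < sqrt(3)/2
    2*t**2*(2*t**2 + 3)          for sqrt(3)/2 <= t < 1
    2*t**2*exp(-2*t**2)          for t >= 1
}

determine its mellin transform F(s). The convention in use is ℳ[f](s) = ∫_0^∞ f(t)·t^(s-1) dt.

(sqrt(2)/2)**s*(4*2**(s/2)*(s + 2)*(s + 4)*(s + 6)*uppergamma(s/2 + 1, 2) - 16*2**(s/2)*(s + 2)*(s + 6) - 16*2**(s/2)*(s + 6) + 80*2**s*(s + 2)*(s + 6) + 96*2**s*(s + 6) - 24*3**(s/2)*(s + 2)*(s + 6) - 48*3**(s/2)*(s + 6) + 2*(s + 2)*(s + 4)*(s + 6)*uppergamma(s/2 + 1, 1) - 2*(s + 2)*(s + 4)*(s + 6)*uppergamma(s/2 + 1, 2) + (s + 2)*(s + 4))/(8*2**(s/2)*(s + 2)*(s + 4)*(s + 6))
  Re(s) > -6

reversing the power substitution: 8*t**3 on [0, 1/4); 2*t*exp(-4*t) on [1/4, 1/2); 2*t*(2*t + 1) on [1/2, 3/4); …
reversing the common scale on t: t**3 on [0, 1/2); t*exp(-2*t) on [1/2, 1); t*(t + 1) on [1, 3/2); …
undo the shared t-power: t**2 on [0, 1/2); exp(-2*t) on [1/2, 1); t + 1 on [1, 3/2); …
treat the 5 regions marked off by 1/2, sqrt(2)/2, sqrt(3)/2, 1 separately and sum
segment [0, 1/2) carries 8*t**6; integrate it
for t in [1/2, sqrt(2)/2): the term is ∫ 2*t**2*exp(-4*t**2)·t^(s-1)
∫ 2*t**2*(2*t**2 + 1)·t^(s-1) over [sqrt(2)/2, sqrt(3)/2)
on [sqrt(3)/2, 1): add ∫ 2*t**2*(2*t**2 + 3)·t^(s-1) dt
over [1, ∞), the kernel integral of 2*t**2*exp(-2*t**2) enters the sum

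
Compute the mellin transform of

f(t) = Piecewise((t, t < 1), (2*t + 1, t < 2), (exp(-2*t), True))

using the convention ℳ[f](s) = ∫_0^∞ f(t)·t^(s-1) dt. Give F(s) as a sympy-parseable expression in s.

(2**s*s*(s + 1)*uppergamma(s, 4) - 2*4**s*s - 4**s + 5*8**s*s + 8**s)/(4**s*s*(s + 1))
  Re(s) > -1

cuts at 1, 2: linearity sums the 3 kernel integrals
segment 0 to 1 holds t; add its integral
over [1, 2), the kernel integral of (2*t + 1) enters the sum
the [2, ∞) slice contributes ∫ exp(-2*t)·t^(s-1) dt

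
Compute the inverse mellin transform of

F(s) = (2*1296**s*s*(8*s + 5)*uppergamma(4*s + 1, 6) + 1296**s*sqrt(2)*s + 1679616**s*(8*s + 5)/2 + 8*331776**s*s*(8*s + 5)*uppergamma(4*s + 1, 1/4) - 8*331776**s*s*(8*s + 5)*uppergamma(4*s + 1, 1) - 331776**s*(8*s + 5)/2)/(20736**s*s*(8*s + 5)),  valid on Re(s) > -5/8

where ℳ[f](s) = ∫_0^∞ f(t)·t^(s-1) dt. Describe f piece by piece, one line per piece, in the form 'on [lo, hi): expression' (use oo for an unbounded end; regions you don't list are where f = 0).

on [0, 1/16): t**(5/8)
on [1/16, 16): t**(1/4)*exp(-t**(1/4)/2)
on [16, 81): 1/2
on [81, oo): t**(1/4)*exp(-2*t**(1/4))

the power substitution comes off first: t**(5/4) on [0, 1/4); sqrt(t)*exp(-sqrt(t)/2) on [1/4, 4); 1/2 on [4, 9); …
invert the shared t-power to get t**(3/4) on [0, 1/4); exp(-sqrt(t)/2) on [1/4, 4); 1/(2*sqrt(t)) on [4, 9); …
invert the power substitution to get t**(3/2) on [0, 1/2); exp(-t/2) on [1/2, 2); 1/(2*t) on [2, 3); …
the 4 pieces separated at 1/16, 16, 81 each add one integral
between 0 and 1/16 the integrand is t**(5/8)·t^(s-1)
the [1/16, 16) slice contributes ∫ t**(1/4)*exp(-t**(1/4)/2)·t^(s-1) dt
on [16, 81) integrate f = 1/2 against the kernel
piece [81, ∞): integrate t**(1/4)*exp(-2*t**(1/4)) against the kernel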